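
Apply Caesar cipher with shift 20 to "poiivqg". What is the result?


Caesar cipher: shift "poiivqg" by 20
  'p' (pos 15) + 20 = pos 9 = 'j'
  'o' (pos 14) + 20 = pos 8 = 'i'
  'i' (pos 8) + 20 = pos 2 = 'c'
  'i' (pos 8) + 20 = pos 2 = 'c'
  'v' (pos 21) + 20 = pos 15 = 'p'
  'q' (pos 16) + 20 = pos 10 = 'k'
  'g' (pos 6) + 20 = pos 0 = 'a'
Result: jiccpka

jiccpka


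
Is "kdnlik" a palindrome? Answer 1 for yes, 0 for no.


Input: kdnlik
Reversed: kilndk
  Compare pos 0 ('k') with pos 5 ('k'): match
  Compare pos 1 ('d') with pos 4 ('i'): MISMATCH
  Compare pos 2 ('n') with pos 3 ('l'): MISMATCH
Result: not a palindrome

0


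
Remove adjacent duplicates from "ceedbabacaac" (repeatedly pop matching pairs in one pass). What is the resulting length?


Input: ceedbabacaac
Stack-based adjacent duplicate removal:
  Read 'c': push. Stack: c
  Read 'e': push. Stack: ce
  Read 'e': matches stack top 'e' => pop. Stack: c
  Read 'd': push. Stack: cd
  Read 'b': push. Stack: cdb
  Read 'a': push. Stack: cdba
  Read 'b': push. Stack: cdbab
  Read 'a': push. Stack: cdbaba
  Read 'c': push. Stack: cdbabac
  Read 'a': push. Stack: cdbabaca
  Read 'a': matches stack top 'a' => pop. Stack: cdbabac
  Read 'c': matches stack top 'c' => pop. Stack: cdbaba
Final stack: "cdbaba" (length 6)

6


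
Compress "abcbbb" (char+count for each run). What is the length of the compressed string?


Input: abcbbb
Runs:
  'a' x 1 => "a1"
  'b' x 1 => "b1"
  'c' x 1 => "c1"
  'b' x 3 => "b3"
Compressed: "a1b1c1b3"
Compressed length: 8

8


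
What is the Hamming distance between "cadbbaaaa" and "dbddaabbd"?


Comparing "cadbbaaaa" and "dbddaabbd" position by position:
  Position 0: 'c' vs 'd' => differ
  Position 1: 'a' vs 'b' => differ
  Position 2: 'd' vs 'd' => same
  Position 3: 'b' vs 'd' => differ
  Position 4: 'b' vs 'a' => differ
  Position 5: 'a' vs 'a' => same
  Position 6: 'a' vs 'b' => differ
  Position 7: 'a' vs 'b' => differ
  Position 8: 'a' vs 'd' => differ
Total differences (Hamming distance): 7

7


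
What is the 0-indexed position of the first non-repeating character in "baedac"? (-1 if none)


Input: baedac
Character frequencies:
  'a': 2
  'b': 1
  'c': 1
  'd': 1
  'e': 1
Scanning left to right for freq == 1:
  Position 0 ('b'): unique! => answer = 0

0


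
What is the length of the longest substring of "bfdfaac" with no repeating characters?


Input: "bfdfaac"
Sliding window (track last position of each char):
  Position 0 ('b'): window [0,0] length 1 -- new best
  Position 1 ('f'): window [0,1] length 2 -- new best
  Position 2 ('d'): window [0,2] length 3 -- new best
  Position 3 ('f'): repeat (last at 1), move window start to 2
  Position 3 ('f'): window [2,3] length 2
  Position 4 ('a'): window [2,4] length 3
  Position 5 ('a'): repeat (last at 4), move window start to 5
  Position 5 ('a'): window [5,5] length 1
  Position 6 ('c'): window [5,6] length 2
Longest substring with no repeats: "bfd" with length 3

3


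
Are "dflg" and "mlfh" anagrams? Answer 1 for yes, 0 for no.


Strings: "dflg", "mlfh"
Sorted first:  dfgl
Sorted second: fhlm
Differ at position 0: 'd' vs 'f' => not anagrams

0


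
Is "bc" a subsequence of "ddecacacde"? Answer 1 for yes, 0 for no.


Check if "bc" is a subsequence of "ddecacacde"
Greedy scan:
  Position 0 ('d'): no match needed
  Position 1 ('d'): no match needed
  Position 2 ('e'): no match needed
  Position 3 ('c'): no match needed
  Position 4 ('a'): no match needed
  Position 5 ('c'): no match needed
  Position 6 ('a'): no match needed
  Position 7 ('c'): no match needed
  Position 8 ('d'): no match needed
  Position 9 ('e'): no match needed
Only matched 0/2 characters => not a subsequence

0


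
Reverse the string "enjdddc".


Input: enjdddc
Reading characters right to left:
  Position 6: 'c'
  Position 5: 'd'
  Position 4: 'd'
  Position 3: 'd'
  Position 2: 'j'
  Position 1: 'n'
  Position 0: 'e'
Reversed: cdddjne

cdddjne


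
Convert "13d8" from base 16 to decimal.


Input: "13d8" in base 16
Positional expansion:
  Digit '1' (value 1) x 16^3 = 4096
  Digit '3' (value 3) x 16^2 = 768
  Digit 'd' (value 13) x 16^1 = 208
  Digit '8' (value 8) x 16^0 = 8
Sum = 5080

5080


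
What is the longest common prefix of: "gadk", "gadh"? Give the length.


Words: gadk, gadh
  Position 0: all 'g' => match
  Position 1: all 'a' => match
  Position 2: all 'd' => match
  Position 3: ('k', 'h') => mismatch, stop
LCP = "gad" (length 3)

3


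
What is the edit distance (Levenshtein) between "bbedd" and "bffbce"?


Computing edit distance: "bbedd" -> "bffbce"
DP table:
           b    f    f    b    c    e
      0    1    2    3    4    5    6
  b   1    0    1    2    3    4    5
  b   2    1    1    2    2    3    4
  e   3    2    2    2    3    3    3
  d   4    3    3    3    3    4    4
  d   5    4    4    4    4    4    5
Edit distance = dp[5][6] = 5

5


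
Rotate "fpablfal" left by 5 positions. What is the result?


Input: "fpablfal", rotate left by 5
First 5 characters: "fpabl"
Remaining characters: "fal"
Concatenate remaining + first: "fal" + "fpabl" = "falfpabl"

falfpabl


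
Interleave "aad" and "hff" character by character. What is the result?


Interleaving "aad" and "hff":
  Position 0: 'a' from first, 'h' from second => "ah"
  Position 1: 'a' from first, 'f' from second => "af"
  Position 2: 'd' from first, 'f' from second => "df"
Result: ahafdf

ahafdf


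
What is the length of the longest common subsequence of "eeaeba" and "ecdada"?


LCS of "eeaeba" and "ecdada"
DP table:
           e    c    d    a    d    a
      0    0    0    0    0    0    0
  e   0    1    1    1    1    1    1
  e   0    1    1    1    1    1    1
  a   0    1    1    1    2    2    2
  e   0    1    1    1    2    2    2
  b   0    1    1    1    2    2    2
  a   0    1    1    1    2    2    3
LCS length = dp[6][6] = 3

3


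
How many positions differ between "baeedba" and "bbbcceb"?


Comparing "baeedba" and "bbbcceb" position by position:
  Position 0: 'b' vs 'b' => same
  Position 1: 'a' vs 'b' => DIFFER
  Position 2: 'e' vs 'b' => DIFFER
  Position 3: 'e' vs 'c' => DIFFER
  Position 4: 'd' vs 'c' => DIFFER
  Position 5: 'b' vs 'e' => DIFFER
  Position 6: 'a' vs 'b' => DIFFER
Positions that differ: 6

6


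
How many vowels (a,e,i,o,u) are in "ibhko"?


Input: ibhko
Checking each character:
  'i' at position 0: vowel (running total: 1)
  'b' at position 1: consonant
  'h' at position 2: consonant
  'k' at position 3: consonant
  'o' at position 4: vowel (running total: 2)
Total vowels: 2

2


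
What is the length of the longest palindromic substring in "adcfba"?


Input: "adcfba"
Checking substrings for palindromes:
  No multi-char palindromic substrings found
Longest palindromic substring: "a" with length 1

1


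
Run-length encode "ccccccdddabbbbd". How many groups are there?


Input: ccccccdddabbbbd
Scanning for consecutive runs:
  Group 1: 'c' x 6 (positions 0-5)
  Group 2: 'd' x 3 (positions 6-8)
  Group 3: 'a' x 1 (positions 9-9)
  Group 4: 'b' x 4 (positions 10-13)
  Group 5: 'd' x 1 (positions 14-14)
Total groups: 5

5


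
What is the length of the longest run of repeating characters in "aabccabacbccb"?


Input: "aabccabacbccb"
Scanning for longest run:
  Position 1 ('a'): continues run of 'a', length=2
  Position 2 ('b'): new char, reset run to 1
  Position 3 ('c'): new char, reset run to 1
  Position 4 ('c'): continues run of 'c', length=2
  Position 5 ('a'): new char, reset run to 1
  Position 6 ('b'): new char, reset run to 1
  Position 7 ('a'): new char, reset run to 1
  Position 8 ('c'): new char, reset run to 1
  Position 9 ('b'): new char, reset run to 1
  Position 10 ('c'): new char, reset run to 1
  Position 11 ('c'): continues run of 'c', length=2
  Position 12 ('b'): new char, reset run to 1
Longest run: 'a' with length 2

2


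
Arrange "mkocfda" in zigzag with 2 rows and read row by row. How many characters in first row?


Zigzag "mkocfda" into 2 rows:
Placing characters:
  'm' => row 0
  'k' => row 1
  'o' => row 0
  'c' => row 1
  'f' => row 0
  'd' => row 1
  'a' => row 0
Rows:
  Row 0: "mofa"
  Row 1: "kcd"
First row length: 4

4


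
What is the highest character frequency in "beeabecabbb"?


Input: beeabecabbb
Character counts:
  'a': 2
  'b': 5
  'c': 1
  'e': 3
Maximum frequency: 5

5


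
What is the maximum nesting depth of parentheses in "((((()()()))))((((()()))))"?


Input: "((((()()()))))((((()()))))"
Tracking depth:
  Position 0 '(': depth becomes 1
  Position 1 '(': depth becomes 2
  Position 2 '(': depth becomes 3
  Position 3 '(': depth becomes 4
  Position 4 '(': depth becomes 5
  Position 5 ')': depth becomes 4
  Position 6 '(': depth becomes 5
  Position 7 ')': depth becomes 4
  Position 8 '(': depth becomes 5
  Position 9 ')': depth becomes 4
  Position 10 ')': depth becomes 3
  Position 11 ')': depth becomes 2
  Position 12 ')': depth becomes 1
  Position 13 ')': depth becomes 0
  Position 14 '(': depth becomes 1
  Position 15 '(': depth becomes 2
  Position 16 '(': depth becomes 3
  Position 17 '(': depth becomes 4
  Position 18 '(': depth becomes 5
  Position 19 ')': depth becomes 4
  Position 20 '(': depth becomes 5
  Position 21 ')': depth becomes 4
  Position 22 ')': depth becomes 3
  Position 23 ')': depth becomes 2
  Position 24 ')': depth becomes 1
  Position 25 ')': depth becomes 0
Maximum depth reached: 5

5


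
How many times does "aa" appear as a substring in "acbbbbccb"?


Searching for "aa" in "acbbbbccb"
Scanning each position:
  Position 0: "ac" => no
  Position 1: "cb" => no
  Position 2: "bb" => no
  Position 3: "bb" => no
  Position 4: "bb" => no
  Position 5: "bc" => no
  Position 6: "cc" => no
  Position 7: "cb" => no
Total occurrences: 0

0


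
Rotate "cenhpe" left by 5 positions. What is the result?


Input: "cenhpe", rotate left by 5
First 5 characters: "cenhp"
Remaining characters: "e"
Concatenate remaining + first: "e" + "cenhp" = "ecenhp"

ecenhp


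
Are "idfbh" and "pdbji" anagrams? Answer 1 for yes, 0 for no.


Strings: "idfbh", "pdbji"
Sorted first:  bdfhi
Sorted second: bdijp
Differ at position 2: 'f' vs 'i' => not anagrams

0


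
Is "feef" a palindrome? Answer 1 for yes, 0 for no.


Input: feef
Reversed: feef
  Compare pos 0 ('f') with pos 3 ('f'): match
  Compare pos 1 ('e') with pos 2 ('e'): match
Result: palindrome

1


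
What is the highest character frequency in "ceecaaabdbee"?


Input: ceecaaabdbee
Character counts:
  'a': 3
  'b': 2
  'c': 2
  'd': 1
  'e': 4
Maximum frequency: 4

4


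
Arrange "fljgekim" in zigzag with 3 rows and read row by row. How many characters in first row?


Zigzag "fljgekim" into 3 rows:
Placing characters:
  'f' => row 0
  'l' => row 1
  'j' => row 2
  'g' => row 1
  'e' => row 0
  'k' => row 1
  'i' => row 2
  'm' => row 1
Rows:
  Row 0: "fe"
  Row 1: "lgkm"
  Row 2: "ji"
First row length: 2

2


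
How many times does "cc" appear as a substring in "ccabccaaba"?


Searching for "cc" in "ccabccaaba"
Scanning each position:
  Position 0: "cc" => MATCH
  Position 1: "ca" => no
  Position 2: "ab" => no
  Position 3: "bc" => no
  Position 4: "cc" => MATCH
  Position 5: "ca" => no
  Position 6: "aa" => no
  Position 7: "ab" => no
  Position 8: "ba" => no
Total occurrences: 2

2


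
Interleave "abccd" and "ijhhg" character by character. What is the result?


Interleaving "abccd" and "ijhhg":
  Position 0: 'a' from first, 'i' from second => "ai"
  Position 1: 'b' from first, 'j' from second => "bj"
  Position 2: 'c' from first, 'h' from second => "ch"
  Position 3: 'c' from first, 'h' from second => "ch"
  Position 4: 'd' from first, 'g' from second => "dg"
Result: aibjchchdg

aibjchchdg


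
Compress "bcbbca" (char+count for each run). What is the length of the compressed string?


Input: bcbbca
Runs:
  'b' x 1 => "b1"
  'c' x 1 => "c1"
  'b' x 2 => "b2"
  'c' x 1 => "c1"
  'a' x 1 => "a1"
Compressed: "b1c1b2c1a1"
Compressed length: 10

10


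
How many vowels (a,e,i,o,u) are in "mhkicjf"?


Input: mhkicjf
Checking each character:
  'm' at position 0: consonant
  'h' at position 1: consonant
  'k' at position 2: consonant
  'i' at position 3: vowel (running total: 1)
  'c' at position 4: consonant
  'j' at position 5: consonant
  'f' at position 6: consonant
Total vowels: 1

1


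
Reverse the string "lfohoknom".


Input: lfohoknom
Reading characters right to left:
  Position 8: 'm'
  Position 7: 'o'
  Position 6: 'n'
  Position 5: 'k'
  Position 4: 'o'
  Position 3: 'h'
  Position 2: 'o'
  Position 1: 'f'
  Position 0: 'l'
Reversed: monkohofl

monkohofl


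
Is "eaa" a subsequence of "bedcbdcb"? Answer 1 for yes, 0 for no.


Check if "eaa" is a subsequence of "bedcbdcb"
Greedy scan:
  Position 0 ('b'): no match needed
  Position 1 ('e'): matches sub[0] = 'e'
  Position 2 ('d'): no match needed
  Position 3 ('c'): no match needed
  Position 4 ('b'): no match needed
  Position 5 ('d'): no match needed
  Position 6 ('c'): no match needed
  Position 7 ('b'): no match needed
Only matched 1/3 characters => not a subsequence

0


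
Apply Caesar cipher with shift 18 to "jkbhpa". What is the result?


Caesar cipher: shift "jkbhpa" by 18
  'j' (pos 9) + 18 = pos 1 = 'b'
  'k' (pos 10) + 18 = pos 2 = 'c'
  'b' (pos 1) + 18 = pos 19 = 't'
  'h' (pos 7) + 18 = pos 25 = 'z'
  'p' (pos 15) + 18 = pos 7 = 'h'
  'a' (pos 0) + 18 = pos 18 = 's'
Result: bctzhs

bctzhs


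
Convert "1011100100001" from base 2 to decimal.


Input: "1011100100001" in base 2
Positional expansion:
  Digit '1' (value 1) x 2^12 = 4096
  Digit '0' (value 0) x 2^11 = 0
  Digit '1' (value 1) x 2^10 = 1024
  Digit '1' (value 1) x 2^9 = 512
  Digit '1' (value 1) x 2^8 = 256
  Digit '0' (value 0) x 2^7 = 0
  Digit '0' (value 0) x 2^6 = 0
  Digit '1' (value 1) x 2^5 = 32
  Digit '0' (value 0) x 2^4 = 0
  Digit '0' (value 0) x 2^3 = 0
  Digit '0' (value 0) x 2^2 = 0
  Digit '0' (value 0) x 2^1 = 0
  Digit '1' (value 1) x 2^0 = 1
Sum = 5921

5921


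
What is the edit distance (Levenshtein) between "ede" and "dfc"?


Computing edit distance: "ede" -> "dfc"
DP table:
           d    f    c
      0    1    2    3
  e   1    1    2    3
  d   2    1    2    3
  e   3    2    2    3
Edit distance = dp[3][3] = 3

3


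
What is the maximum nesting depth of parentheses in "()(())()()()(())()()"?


Input: "()(())()()()(())()()"
Tracking depth:
  Position 0 '(': depth becomes 1
  Position 1 ')': depth becomes 0
  Position 2 '(': depth becomes 1
  Position 3 '(': depth becomes 2
  Position 4 ')': depth becomes 1
  Position 5 ')': depth becomes 0
  Position 6 '(': depth becomes 1
  Position 7 ')': depth becomes 0
  Position 8 '(': depth becomes 1
  Position 9 ')': depth becomes 0
  Position 10 '(': depth becomes 1
  Position 11 ')': depth becomes 0
  Position 12 '(': depth becomes 1
  Position 13 '(': depth becomes 2
  Position 14 ')': depth becomes 1
  Position 15 ')': depth becomes 0
  Position 16 '(': depth becomes 1
  Position 17 ')': depth becomes 0
  Position 18 '(': depth becomes 1
  Position 19 ')': depth becomes 0
Maximum depth reached: 2

2


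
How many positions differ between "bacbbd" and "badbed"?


Comparing "bacbbd" and "badbed" position by position:
  Position 0: 'b' vs 'b' => same
  Position 1: 'a' vs 'a' => same
  Position 2: 'c' vs 'd' => DIFFER
  Position 3: 'b' vs 'b' => same
  Position 4: 'b' vs 'e' => DIFFER
  Position 5: 'd' vs 'd' => same
Positions that differ: 2

2


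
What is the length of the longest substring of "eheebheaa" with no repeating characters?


Input: "eheebheaa"
Sliding window (track last position of each char):
  Position 0 ('e'): window [0,0] length 1 -- new best
  Position 1 ('h'): window [0,1] length 2 -- new best
  Position 2 ('e'): repeat (last at 0), move window start to 1
  Position 2 ('e'): window [1,2] length 2
  Position 3 ('e'): repeat (last at 2), move window start to 3
  Position 3 ('e'): window [3,3] length 1
  Position 4 ('b'): window [3,4] length 2
  Position 5 ('h'): window [3,5] length 3 -- new best
  Position 6 ('e'): repeat (last at 3), move window start to 4
  Position 6 ('e'): window [4,6] length 3
  Position 7 ('a'): window [4,7] length 4 -- new best
  Position 8 ('a'): repeat (last at 7), move window start to 8
  Position 8 ('a'): window [8,8] length 1
Longest substring with no repeats: "bhea" with length 4

4


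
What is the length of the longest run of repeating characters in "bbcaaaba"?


Input: "bbcaaaba"
Scanning for longest run:
  Position 1 ('b'): continues run of 'b', length=2
  Position 2 ('c'): new char, reset run to 1
  Position 3 ('a'): new char, reset run to 1
  Position 4 ('a'): continues run of 'a', length=2
  Position 5 ('a'): continues run of 'a', length=3
  Position 6 ('b'): new char, reset run to 1
  Position 7 ('a'): new char, reset run to 1
Longest run: 'a' with length 3

3


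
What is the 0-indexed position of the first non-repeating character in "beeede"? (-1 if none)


Input: beeede
Character frequencies:
  'b': 1
  'd': 1
  'e': 4
Scanning left to right for freq == 1:
  Position 0 ('b'): unique! => answer = 0

0


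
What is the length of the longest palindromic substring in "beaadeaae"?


Input: "beaadeaae"
Checking substrings for palindromes:
  [5:9] "eaae" (len 4) => palindrome
  [2:4] "aa" (len 2) => palindrome
  [6:8] "aa" (len 2) => palindrome
Longest palindromic substring: "eaae" with length 4

4


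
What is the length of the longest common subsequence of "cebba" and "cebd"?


LCS of "cebba" and "cebd"
DP table:
           c    e    b    d
      0    0    0    0    0
  c   0    1    1    1    1
  e   0    1    2    2    2
  b   0    1    2    3    3
  b   0    1    2    3    3
  a   0    1    2    3    3
LCS length = dp[5][4] = 3

3


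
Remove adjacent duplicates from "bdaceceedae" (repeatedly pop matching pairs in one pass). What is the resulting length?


Input: bdaceceedae
Stack-based adjacent duplicate removal:
  Read 'b': push. Stack: b
  Read 'd': push. Stack: bd
  Read 'a': push. Stack: bda
  Read 'c': push. Stack: bdac
  Read 'e': push. Stack: bdace
  Read 'c': push. Stack: bdacec
  Read 'e': push. Stack: bdacece
  Read 'e': matches stack top 'e' => pop. Stack: bdacec
  Read 'd': push. Stack: bdacecd
  Read 'a': push. Stack: bdacecda
  Read 'e': push. Stack: bdacecdae
Final stack: "bdacecdae" (length 9)

9


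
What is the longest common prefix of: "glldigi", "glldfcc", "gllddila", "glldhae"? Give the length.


Words: glldigi, glldfcc, gllddila, glldhae
  Position 0: all 'g' => match
  Position 1: all 'l' => match
  Position 2: all 'l' => match
  Position 3: all 'd' => match
  Position 4: ('i', 'f', 'd', 'h') => mismatch, stop
LCP = "glld" (length 4)

4


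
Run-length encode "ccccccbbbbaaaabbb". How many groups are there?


Input: ccccccbbbbaaaabbb
Scanning for consecutive runs:
  Group 1: 'c' x 6 (positions 0-5)
  Group 2: 'b' x 4 (positions 6-9)
  Group 3: 'a' x 4 (positions 10-13)
  Group 4: 'b' x 3 (positions 14-16)
Total groups: 4

4


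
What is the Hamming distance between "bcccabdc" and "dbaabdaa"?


Comparing "bcccabdc" and "dbaabdaa" position by position:
  Position 0: 'b' vs 'd' => differ
  Position 1: 'c' vs 'b' => differ
  Position 2: 'c' vs 'a' => differ
  Position 3: 'c' vs 'a' => differ
  Position 4: 'a' vs 'b' => differ
  Position 5: 'b' vs 'd' => differ
  Position 6: 'd' vs 'a' => differ
  Position 7: 'c' vs 'a' => differ
Total differences (Hamming distance): 8

8


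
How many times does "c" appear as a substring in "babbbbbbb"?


Searching for "c" in "babbbbbbb"
Scanning each position:
  Position 0: "b" => no
  Position 1: "a" => no
  Position 2: "b" => no
  Position 3: "b" => no
  Position 4: "b" => no
  Position 5: "b" => no
  Position 6: "b" => no
  Position 7: "b" => no
  Position 8: "b" => no
Total occurrences: 0

0


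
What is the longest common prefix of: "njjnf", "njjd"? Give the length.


Words: njjnf, njjd
  Position 0: all 'n' => match
  Position 1: all 'j' => match
  Position 2: all 'j' => match
  Position 3: ('n', 'd') => mismatch, stop
LCP = "njj" (length 3)

3


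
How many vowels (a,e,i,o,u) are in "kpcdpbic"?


Input: kpcdpbic
Checking each character:
  'k' at position 0: consonant
  'p' at position 1: consonant
  'c' at position 2: consonant
  'd' at position 3: consonant
  'p' at position 4: consonant
  'b' at position 5: consonant
  'i' at position 6: vowel (running total: 1)
  'c' at position 7: consonant
Total vowels: 1

1


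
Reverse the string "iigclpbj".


Input: iigclpbj
Reading characters right to left:
  Position 7: 'j'
  Position 6: 'b'
  Position 5: 'p'
  Position 4: 'l'
  Position 3: 'c'
  Position 2: 'g'
  Position 1: 'i'
  Position 0: 'i'
Reversed: jbplcgii

jbplcgii


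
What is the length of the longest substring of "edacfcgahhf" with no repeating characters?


Input: "edacfcgahhf"
Sliding window (track last position of each char):
  Position 0 ('e'): window [0,0] length 1 -- new best
  Position 1 ('d'): window [0,1] length 2 -- new best
  Position 2 ('a'): window [0,2] length 3 -- new best
  Position 3 ('c'): window [0,3] length 4 -- new best
  Position 4 ('f'): window [0,4] length 5 -- new best
  Position 5 ('c'): repeat (last at 3), move window start to 4
  Position 5 ('c'): window [4,5] length 2
  Position 6 ('g'): window [4,6] length 3
  Position 7 ('a'): window [4,7] length 4
  Position 8 ('h'): window [4,8] length 5
  Position 9 ('h'): repeat (last at 8), move window start to 9
  Position 9 ('h'): window [9,9] length 1
  Position 10 ('f'): window [9,10] length 2
Longest substring with no repeats: "edacf" with length 5

5


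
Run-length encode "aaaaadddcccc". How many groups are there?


Input: aaaaadddcccc
Scanning for consecutive runs:
  Group 1: 'a' x 5 (positions 0-4)
  Group 2: 'd' x 3 (positions 5-7)
  Group 3: 'c' x 4 (positions 8-11)
Total groups: 3

3


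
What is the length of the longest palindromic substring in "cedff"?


Input: "cedff"
Checking substrings for palindromes:
  [3:5] "ff" (len 2) => palindrome
Longest palindromic substring: "ff" with length 2

2


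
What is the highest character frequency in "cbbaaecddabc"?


Input: cbbaaecddabc
Character counts:
  'a': 3
  'b': 3
  'c': 3
  'd': 2
  'e': 1
Maximum frequency: 3

3


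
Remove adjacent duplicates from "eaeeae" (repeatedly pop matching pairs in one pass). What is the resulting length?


Input: eaeeae
Stack-based adjacent duplicate removal:
  Read 'e': push. Stack: e
  Read 'a': push. Stack: ea
  Read 'e': push. Stack: eae
  Read 'e': matches stack top 'e' => pop. Stack: ea
  Read 'a': matches stack top 'a' => pop. Stack: e
  Read 'e': matches stack top 'e' => pop. Stack: (empty)
Final stack: "" (length 0)

0


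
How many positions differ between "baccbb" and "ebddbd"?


Comparing "baccbb" and "ebddbd" position by position:
  Position 0: 'b' vs 'e' => DIFFER
  Position 1: 'a' vs 'b' => DIFFER
  Position 2: 'c' vs 'd' => DIFFER
  Position 3: 'c' vs 'd' => DIFFER
  Position 4: 'b' vs 'b' => same
  Position 5: 'b' vs 'd' => DIFFER
Positions that differ: 5

5


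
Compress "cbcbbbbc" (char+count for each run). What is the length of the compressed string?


Input: cbcbbbbc
Runs:
  'c' x 1 => "c1"
  'b' x 1 => "b1"
  'c' x 1 => "c1"
  'b' x 4 => "b4"
  'c' x 1 => "c1"
Compressed: "c1b1c1b4c1"
Compressed length: 10

10


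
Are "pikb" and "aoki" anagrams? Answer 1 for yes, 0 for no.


Strings: "pikb", "aoki"
Sorted first:  bikp
Sorted second: aiko
Differ at position 0: 'b' vs 'a' => not anagrams

0


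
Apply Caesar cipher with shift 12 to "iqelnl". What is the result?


Caesar cipher: shift "iqelnl" by 12
  'i' (pos 8) + 12 = pos 20 = 'u'
  'q' (pos 16) + 12 = pos 2 = 'c'
  'e' (pos 4) + 12 = pos 16 = 'q'
  'l' (pos 11) + 12 = pos 23 = 'x'
  'n' (pos 13) + 12 = pos 25 = 'z'
  'l' (pos 11) + 12 = pos 23 = 'x'
Result: ucqxzx

ucqxzx


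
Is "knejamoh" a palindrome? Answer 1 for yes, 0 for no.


Input: knejamoh
Reversed: homajenk
  Compare pos 0 ('k') with pos 7 ('h'): MISMATCH
  Compare pos 1 ('n') with pos 6 ('o'): MISMATCH
  Compare pos 2 ('e') with pos 5 ('m'): MISMATCH
  Compare pos 3 ('j') with pos 4 ('a'): MISMATCH
Result: not a palindrome

0


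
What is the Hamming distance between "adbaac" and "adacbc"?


Comparing "adbaac" and "adacbc" position by position:
  Position 0: 'a' vs 'a' => same
  Position 1: 'd' vs 'd' => same
  Position 2: 'b' vs 'a' => differ
  Position 3: 'a' vs 'c' => differ
  Position 4: 'a' vs 'b' => differ
  Position 5: 'c' vs 'c' => same
Total differences (Hamming distance): 3

3


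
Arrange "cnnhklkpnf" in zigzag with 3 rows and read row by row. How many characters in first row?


Zigzag "cnnhklkpnf" into 3 rows:
Placing characters:
  'c' => row 0
  'n' => row 1
  'n' => row 2
  'h' => row 1
  'k' => row 0
  'l' => row 1
  'k' => row 2
  'p' => row 1
  'n' => row 0
  'f' => row 1
Rows:
  Row 0: "ckn"
  Row 1: "nhlpf"
  Row 2: "nk"
First row length: 3

3


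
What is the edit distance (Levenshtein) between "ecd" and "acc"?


Computing edit distance: "ecd" -> "acc"
DP table:
           a    c    c
      0    1    2    3
  e   1    1    2    3
  c   2    2    1    2
  d   3    3    2    2
Edit distance = dp[3][3] = 2

2


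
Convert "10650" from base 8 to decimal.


Input: "10650" in base 8
Positional expansion:
  Digit '1' (value 1) x 8^4 = 4096
  Digit '0' (value 0) x 8^3 = 0
  Digit '6' (value 6) x 8^2 = 384
  Digit '5' (value 5) x 8^1 = 40
  Digit '0' (value 0) x 8^0 = 0
Sum = 4520

4520


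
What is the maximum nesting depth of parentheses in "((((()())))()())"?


Input: "((((()())))()())"
Tracking depth:
  Position 0 '(': depth becomes 1
  Position 1 '(': depth becomes 2
  Position 2 '(': depth becomes 3
  Position 3 '(': depth becomes 4
  Position 4 '(': depth becomes 5
  Position 5 ')': depth becomes 4
  Position 6 '(': depth becomes 5
  Position 7 ')': depth becomes 4
  Position 8 ')': depth becomes 3
  Position 9 ')': depth becomes 2
  Position 10 ')': depth becomes 1
  Position 11 '(': depth becomes 2
  Position 12 ')': depth becomes 1
  Position 13 '(': depth becomes 2
  Position 14 ')': depth becomes 1
  Position 15 ')': depth becomes 0
Maximum depth reached: 5

5


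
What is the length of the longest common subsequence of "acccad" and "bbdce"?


LCS of "acccad" and "bbdce"
DP table:
           b    b    d    c    e
      0    0    0    0    0    0
  a   0    0    0    0    0    0
  c   0    0    0    0    1    1
  c   0    0    0    0    1    1
  c   0    0    0    0    1    1
  a   0    0    0    0    1    1
  d   0    0    0    1    1    1
LCS length = dp[6][5] = 1

1


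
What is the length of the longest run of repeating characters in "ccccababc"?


Input: "ccccababc"
Scanning for longest run:
  Position 1 ('c'): continues run of 'c', length=2
  Position 2 ('c'): continues run of 'c', length=3
  Position 3 ('c'): continues run of 'c', length=4
  Position 4 ('a'): new char, reset run to 1
  Position 5 ('b'): new char, reset run to 1
  Position 6 ('a'): new char, reset run to 1
  Position 7 ('b'): new char, reset run to 1
  Position 8 ('c'): new char, reset run to 1
Longest run: 'c' with length 4

4


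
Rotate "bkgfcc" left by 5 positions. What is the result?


Input: "bkgfcc", rotate left by 5
First 5 characters: "bkgfc"
Remaining characters: "c"
Concatenate remaining + first: "c" + "bkgfc" = "cbkgfc"

cbkgfc


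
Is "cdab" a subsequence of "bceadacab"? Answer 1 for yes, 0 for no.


Check if "cdab" is a subsequence of "bceadacab"
Greedy scan:
  Position 0 ('b'): no match needed
  Position 1 ('c'): matches sub[0] = 'c'
  Position 2 ('e'): no match needed
  Position 3 ('a'): no match needed
  Position 4 ('d'): matches sub[1] = 'd'
  Position 5 ('a'): matches sub[2] = 'a'
  Position 6 ('c'): no match needed
  Position 7 ('a'): no match needed
  Position 8 ('b'): matches sub[3] = 'b'
All 4 characters matched => is a subsequence

1


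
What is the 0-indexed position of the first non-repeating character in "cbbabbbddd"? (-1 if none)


Input: cbbabbbddd
Character frequencies:
  'a': 1
  'b': 5
  'c': 1
  'd': 3
Scanning left to right for freq == 1:
  Position 0 ('c'): unique! => answer = 0

0


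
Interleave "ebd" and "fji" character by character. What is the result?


Interleaving "ebd" and "fji":
  Position 0: 'e' from first, 'f' from second => "ef"
  Position 1: 'b' from first, 'j' from second => "bj"
  Position 2: 'd' from first, 'i' from second => "di"
Result: efbjdi

efbjdi


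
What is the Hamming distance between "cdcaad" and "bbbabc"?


Comparing "cdcaad" and "bbbabc" position by position:
  Position 0: 'c' vs 'b' => differ
  Position 1: 'd' vs 'b' => differ
  Position 2: 'c' vs 'b' => differ
  Position 3: 'a' vs 'a' => same
  Position 4: 'a' vs 'b' => differ
  Position 5: 'd' vs 'c' => differ
Total differences (Hamming distance): 5

5


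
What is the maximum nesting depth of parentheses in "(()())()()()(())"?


Input: "(()())()()()(())"
Tracking depth:
  Position 0 '(': depth becomes 1
  Position 1 '(': depth becomes 2
  Position 2 ')': depth becomes 1
  Position 3 '(': depth becomes 2
  Position 4 ')': depth becomes 1
  Position 5 ')': depth becomes 0
  Position 6 '(': depth becomes 1
  Position 7 ')': depth becomes 0
  Position 8 '(': depth becomes 1
  Position 9 ')': depth becomes 0
  Position 10 '(': depth becomes 1
  Position 11 ')': depth becomes 0
  Position 12 '(': depth becomes 1
  Position 13 '(': depth becomes 2
  Position 14 ')': depth becomes 1
  Position 15 ')': depth becomes 0
Maximum depth reached: 2

2


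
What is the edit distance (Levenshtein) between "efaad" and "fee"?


Computing edit distance: "efaad" -> "fee"
DP table:
           f    e    e
      0    1    2    3
  e   1    1    1    2
  f   2    1    2    2
  a   3    2    2    3
  a   4    3    3    3
  d   5    4    4    4
Edit distance = dp[5][3] = 4

4


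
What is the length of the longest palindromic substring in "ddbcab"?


Input: "ddbcab"
Checking substrings for palindromes:
  [0:2] "dd" (len 2) => palindrome
Longest palindromic substring: "dd" with length 2

2


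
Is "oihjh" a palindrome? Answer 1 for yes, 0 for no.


Input: oihjh
Reversed: hjhio
  Compare pos 0 ('o') with pos 4 ('h'): MISMATCH
  Compare pos 1 ('i') with pos 3 ('j'): MISMATCH
Result: not a palindrome

0


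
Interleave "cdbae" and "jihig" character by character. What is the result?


Interleaving "cdbae" and "jihig":
  Position 0: 'c' from first, 'j' from second => "cj"
  Position 1: 'd' from first, 'i' from second => "di"
  Position 2: 'b' from first, 'h' from second => "bh"
  Position 3: 'a' from first, 'i' from second => "ai"
  Position 4: 'e' from first, 'g' from second => "eg"
Result: cjdibhaieg

cjdibhaieg


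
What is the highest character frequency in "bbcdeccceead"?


Input: bbcdeccceead
Character counts:
  'a': 1
  'b': 2
  'c': 4
  'd': 2
  'e': 3
Maximum frequency: 4

4


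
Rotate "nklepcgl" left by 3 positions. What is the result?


Input: "nklepcgl", rotate left by 3
First 3 characters: "nkl"
Remaining characters: "epcgl"
Concatenate remaining + first: "epcgl" + "nkl" = "epcglnkl"

epcglnkl


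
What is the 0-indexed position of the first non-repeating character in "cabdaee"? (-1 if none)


Input: cabdaee
Character frequencies:
  'a': 2
  'b': 1
  'c': 1
  'd': 1
  'e': 2
Scanning left to right for freq == 1:
  Position 0 ('c'): unique! => answer = 0

0


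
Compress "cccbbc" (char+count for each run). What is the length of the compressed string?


Input: cccbbc
Runs:
  'c' x 3 => "c3"
  'b' x 2 => "b2"
  'c' x 1 => "c1"
Compressed: "c3b2c1"
Compressed length: 6

6


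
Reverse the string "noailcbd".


Input: noailcbd
Reading characters right to left:
  Position 7: 'd'
  Position 6: 'b'
  Position 5: 'c'
  Position 4: 'l'
  Position 3: 'i'
  Position 2: 'a'
  Position 1: 'o'
  Position 0: 'n'
Reversed: dbcliaon

dbcliaon


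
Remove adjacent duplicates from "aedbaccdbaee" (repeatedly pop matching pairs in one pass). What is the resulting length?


Input: aedbaccdbaee
Stack-based adjacent duplicate removal:
  Read 'a': push. Stack: a
  Read 'e': push. Stack: ae
  Read 'd': push. Stack: aed
  Read 'b': push. Stack: aedb
  Read 'a': push. Stack: aedba
  Read 'c': push. Stack: aedbac
  Read 'c': matches stack top 'c' => pop. Stack: aedba
  Read 'd': push. Stack: aedbad
  Read 'b': push. Stack: aedbadb
  Read 'a': push. Stack: aedbadba
  Read 'e': push. Stack: aedbadbae
  Read 'e': matches stack top 'e' => pop. Stack: aedbadba
Final stack: "aedbadba" (length 8)

8


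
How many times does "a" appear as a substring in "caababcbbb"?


Searching for "a" in "caababcbbb"
Scanning each position:
  Position 0: "c" => no
  Position 1: "a" => MATCH
  Position 2: "a" => MATCH
  Position 3: "b" => no
  Position 4: "a" => MATCH
  Position 5: "b" => no
  Position 6: "c" => no
  Position 7: "b" => no
  Position 8: "b" => no
  Position 9: "b" => no
Total occurrences: 3

3


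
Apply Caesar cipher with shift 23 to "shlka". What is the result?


Caesar cipher: shift "shlka" by 23
  's' (pos 18) + 23 = pos 15 = 'p'
  'h' (pos 7) + 23 = pos 4 = 'e'
  'l' (pos 11) + 23 = pos 8 = 'i'
  'k' (pos 10) + 23 = pos 7 = 'h'
  'a' (pos 0) + 23 = pos 23 = 'x'
Result: peihx

peihx


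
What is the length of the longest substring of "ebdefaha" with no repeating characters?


Input: "ebdefaha"
Sliding window (track last position of each char):
  Position 0 ('e'): window [0,0] length 1 -- new best
  Position 1 ('b'): window [0,1] length 2 -- new best
  Position 2 ('d'): window [0,2] length 3 -- new best
  Position 3 ('e'): repeat (last at 0), move window start to 1
  Position 3 ('e'): window [1,3] length 3
  Position 4 ('f'): window [1,4] length 4 -- new best
  Position 5 ('a'): window [1,5] length 5 -- new best
  Position 6 ('h'): window [1,6] length 6 -- new best
  Position 7 ('a'): repeat (last at 5), move window start to 6
  Position 7 ('a'): window [6,7] length 2
Longest substring with no repeats: "bdefah" with length 6

6


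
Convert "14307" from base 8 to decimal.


Input: "14307" in base 8
Positional expansion:
  Digit '1' (value 1) x 8^4 = 4096
  Digit '4' (value 4) x 8^3 = 2048
  Digit '3' (value 3) x 8^2 = 192
  Digit '0' (value 0) x 8^1 = 0
  Digit '7' (value 7) x 8^0 = 7
Sum = 6343

6343


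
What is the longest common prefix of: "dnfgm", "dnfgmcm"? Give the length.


Words: dnfgm, dnfgmcm
  Position 0: all 'd' => match
  Position 1: all 'n' => match
  Position 2: all 'f' => match
  Position 3: all 'g' => match
  Position 4: all 'm' => match
LCP = "dnfgm" (length 5)

5


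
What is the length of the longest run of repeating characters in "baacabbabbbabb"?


Input: "baacabbabbbabb"
Scanning for longest run:
  Position 1 ('a'): new char, reset run to 1
  Position 2 ('a'): continues run of 'a', length=2
  Position 3 ('c'): new char, reset run to 1
  Position 4 ('a'): new char, reset run to 1
  Position 5 ('b'): new char, reset run to 1
  Position 6 ('b'): continues run of 'b', length=2
  Position 7 ('a'): new char, reset run to 1
  Position 8 ('b'): new char, reset run to 1
  Position 9 ('b'): continues run of 'b', length=2
  Position 10 ('b'): continues run of 'b', length=3
  Position 11 ('a'): new char, reset run to 1
  Position 12 ('b'): new char, reset run to 1
  Position 13 ('b'): continues run of 'b', length=2
Longest run: 'b' with length 3

3


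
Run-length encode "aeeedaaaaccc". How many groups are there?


Input: aeeedaaaaccc
Scanning for consecutive runs:
  Group 1: 'a' x 1 (positions 0-0)
  Group 2: 'e' x 3 (positions 1-3)
  Group 3: 'd' x 1 (positions 4-4)
  Group 4: 'a' x 4 (positions 5-8)
  Group 5: 'c' x 3 (positions 9-11)
Total groups: 5

5


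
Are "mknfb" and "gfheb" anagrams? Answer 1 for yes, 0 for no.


Strings: "mknfb", "gfheb"
Sorted first:  bfkmn
Sorted second: befgh
Differ at position 1: 'f' vs 'e' => not anagrams

0


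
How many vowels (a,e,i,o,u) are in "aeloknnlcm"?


Input: aeloknnlcm
Checking each character:
  'a' at position 0: vowel (running total: 1)
  'e' at position 1: vowel (running total: 2)
  'l' at position 2: consonant
  'o' at position 3: vowel (running total: 3)
  'k' at position 4: consonant
  'n' at position 5: consonant
  'n' at position 6: consonant
  'l' at position 7: consonant
  'c' at position 8: consonant
  'm' at position 9: consonant
Total vowels: 3

3


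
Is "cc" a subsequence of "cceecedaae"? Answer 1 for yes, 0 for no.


Check if "cc" is a subsequence of "cceecedaae"
Greedy scan:
  Position 0 ('c'): matches sub[0] = 'c'
  Position 1 ('c'): matches sub[1] = 'c'
  Position 2 ('e'): no match needed
  Position 3 ('e'): no match needed
  Position 4 ('c'): no match needed
  Position 5 ('e'): no match needed
  Position 6 ('d'): no match needed
  Position 7 ('a'): no match needed
  Position 8 ('a'): no match needed
  Position 9 ('e'): no match needed
All 2 characters matched => is a subsequence

1


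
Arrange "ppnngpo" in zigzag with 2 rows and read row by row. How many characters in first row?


Zigzag "ppnngpo" into 2 rows:
Placing characters:
  'p' => row 0
  'p' => row 1
  'n' => row 0
  'n' => row 1
  'g' => row 0
  'p' => row 1
  'o' => row 0
Rows:
  Row 0: "pngo"
  Row 1: "pnp"
First row length: 4

4


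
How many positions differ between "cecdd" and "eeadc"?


Comparing "cecdd" and "eeadc" position by position:
  Position 0: 'c' vs 'e' => DIFFER
  Position 1: 'e' vs 'e' => same
  Position 2: 'c' vs 'a' => DIFFER
  Position 3: 'd' vs 'd' => same
  Position 4: 'd' vs 'c' => DIFFER
Positions that differ: 3

3


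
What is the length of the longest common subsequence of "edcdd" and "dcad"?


LCS of "edcdd" and "dcad"
DP table:
           d    c    a    d
      0    0    0    0    0
  e   0    0    0    0    0
  d   0    1    1    1    1
  c   0    1    2    2    2
  d   0    1    2    2    3
  d   0    1    2    2    3
LCS length = dp[5][4] = 3

3


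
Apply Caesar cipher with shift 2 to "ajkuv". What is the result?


Caesar cipher: shift "ajkuv" by 2
  'a' (pos 0) + 2 = pos 2 = 'c'
  'j' (pos 9) + 2 = pos 11 = 'l'
  'k' (pos 10) + 2 = pos 12 = 'm'
  'u' (pos 20) + 2 = pos 22 = 'w'
  'v' (pos 21) + 2 = pos 23 = 'x'
Result: clmwx

clmwx


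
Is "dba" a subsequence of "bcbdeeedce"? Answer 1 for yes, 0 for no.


Check if "dba" is a subsequence of "bcbdeeedce"
Greedy scan:
  Position 0 ('b'): no match needed
  Position 1 ('c'): no match needed
  Position 2 ('b'): no match needed
  Position 3 ('d'): matches sub[0] = 'd'
  Position 4 ('e'): no match needed
  Position 5 ('e'): no match needed
  Position 6 ('e'): no match needed
  Position 7 ('d'): no match needed
  Position 8 ('c'): no match needed
  Position 9 ('e'): no match needed
Only matched 1/3 characters => not a subsequence

0


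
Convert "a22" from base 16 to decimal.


Input: "a22" in base 16
Positional expansion:
  Digit 'a' (value 10) x 16^2 = 2560
  Digit '2' (value 2) x 16^1 = 32
  Digit '2' (value 2) x 16^0 = 2
Sum = 2594

2594


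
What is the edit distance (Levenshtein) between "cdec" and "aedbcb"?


Computing edit distance: "cdec" -> "aedbcb"
DP table:
           a    e    d    b    c    b
      0    1    2    3    4    5    6
  c   1    1    2    3    4    4    5
  d   2    2    2    2    3    4    5
  e   3    3    2    3    3    4    5
  c   4    4    3    3    4    3    4
Edit distance = dp[4][6] = 4

4


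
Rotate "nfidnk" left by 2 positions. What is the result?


Input: "nfidnk", rotate left by 2
First 2 characters: "nf"
Remaining characters: "idnk"
Concatenate remaining + first: "idnk" + "nf" = "idnknf"

idnknf


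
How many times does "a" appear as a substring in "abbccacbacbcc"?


Searching for "a" in "abbccacbacbcc"
Scanning each position:
  Position 0: "a" => MATCH
  Position 1: "b" => no
  Position 2: "b" => no
  Position 3: "c" => no
  Position 4: "c" => no
  Position 5: "a" => MATCH
  Position 6: "c" => no
  Position 7: "b" => no
  Position 8: "a" => MATCH
  Position 9: "c" => no
  Position 10: "b" => no
  Position 11: "c" => no
  Position 12: "c" => no
Total occurrences: 3

3
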